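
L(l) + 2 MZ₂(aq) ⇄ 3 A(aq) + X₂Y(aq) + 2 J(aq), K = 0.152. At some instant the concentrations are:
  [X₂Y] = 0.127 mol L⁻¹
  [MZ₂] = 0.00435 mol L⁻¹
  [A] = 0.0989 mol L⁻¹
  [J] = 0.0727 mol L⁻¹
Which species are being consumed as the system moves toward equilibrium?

(L is a pure liquid — omitted from Q.)
Q = [A]³·[X₂Y]·[J]² / [MZ₂]² = (0.0989)³·(0.127)·(0.0727)² / (0.00435)² = 0.0343
Q = 0.0343 < K = 0.152: net forward reaction.

L, MZ₂ (reactants)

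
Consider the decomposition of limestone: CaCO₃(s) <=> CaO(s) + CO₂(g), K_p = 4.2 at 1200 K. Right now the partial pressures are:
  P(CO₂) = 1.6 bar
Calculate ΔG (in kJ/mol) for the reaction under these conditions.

ΔG = -9.63 kJ/mol

(CaCO₃, CaO are pure solids — omitted from Q_p.)
Q_p = P(CO₂) = 1.60
ΔG = RT ln(Q_p/K_p) = (8.314 J mol⁻¹ K⁻¹)(1200 K) × ln(1.60/4.2)
   = (9.977 kJ/mol)(-0.9651) = -9.63 kJ/mol
ΔG < 0, so the forward reaction is spontaneous (proceeds forward).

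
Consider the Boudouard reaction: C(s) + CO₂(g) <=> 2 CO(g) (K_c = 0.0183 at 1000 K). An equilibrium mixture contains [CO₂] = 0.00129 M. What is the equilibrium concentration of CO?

[CO] = 0.00486 M

(C is a pure solid — omitted from K_c.)
At equilibrium, K_c = [CO]² / [CO₂] = 0.0183.
([CO])² / (0.00129) = 0.0183
[CO]² = 2.36×10⁻⁵ ⇒ [CO] = 0.00486 M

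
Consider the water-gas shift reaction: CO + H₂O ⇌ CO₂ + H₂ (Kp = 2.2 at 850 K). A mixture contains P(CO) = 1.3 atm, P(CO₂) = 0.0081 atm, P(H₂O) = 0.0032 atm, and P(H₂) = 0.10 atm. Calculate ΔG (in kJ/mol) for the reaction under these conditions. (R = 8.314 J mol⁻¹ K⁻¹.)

ΔG = -17.1 kJ/mol

Qp = P(CO₂)·P(H₂) / (P(CO)·P(H₂O)) = (0.0081)·(0.10) / ((1.3)·(0.0032)) = 0.195
ΔG = RT ln(Qp/Kp) = (8.314 J mol⁻¹ K⁻¹)(850 K) × ln(0.195/2.2)
   = (7.067 kJ/mol)(-2.423) = -17.1 kJ/mol
ΔG < 0, so the forward reaction is spontaneous (proceeds forward).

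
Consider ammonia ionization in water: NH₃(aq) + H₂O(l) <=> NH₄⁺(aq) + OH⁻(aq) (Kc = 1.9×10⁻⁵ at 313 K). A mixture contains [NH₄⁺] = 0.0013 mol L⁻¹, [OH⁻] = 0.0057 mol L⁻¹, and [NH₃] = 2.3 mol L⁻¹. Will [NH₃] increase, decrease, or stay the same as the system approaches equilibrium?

(H₂O is a pure liquid — omitted from Qc.)
Qc = [NH₄⁺]·[OH⁻] / [NH₃] = (0.0013)·(0.0057) / (2.3) = 3.2×10⁻⁶
Qc = 3.2×10⁻⁶ < Kc = 1.9×10⁻⁵: net forward reaction.
NH₃ is a reactant, so it decreases.

decrease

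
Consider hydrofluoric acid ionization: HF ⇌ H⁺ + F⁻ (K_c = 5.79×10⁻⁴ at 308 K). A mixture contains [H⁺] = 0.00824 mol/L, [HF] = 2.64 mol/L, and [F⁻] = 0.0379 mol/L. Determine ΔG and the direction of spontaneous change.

ΔG = -4.07 kJ/mol; the forward reaction is spontaneous

Q_c = [H⁺]·[F⁻] / [HF] = (0.00824)·(0.0379) / (2.64) = 1.18×10⁻⁴
ΔG = RT ln(Q_c/K_c) = (8.314 J mol⁻¹ K⁻¹)(308 K) × ln(1.18×10⁻⁴/5.79×10⁻⁴)
   = (2.561 kJ/mol)(-1.591) = -4.07 kJ/mol
ΔG < 0, so the forward reaction is spontaneous (proceeds forward).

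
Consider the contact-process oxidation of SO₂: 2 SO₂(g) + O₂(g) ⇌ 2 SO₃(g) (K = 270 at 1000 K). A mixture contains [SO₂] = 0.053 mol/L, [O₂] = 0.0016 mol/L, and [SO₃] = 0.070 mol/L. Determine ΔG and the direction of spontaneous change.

ΔG = 11.6 kJ/mol; the forward reaction is non-spontaneous

Q = [SO₃]² / ([SO₂]²·[O₂]) = (0.070)² / ((0.053)²·(0.0016)) = 1090
ΔG = RT ln(Q/K) = (8.314 J mol⁻¹ K⁻¹)(1000 K) × ln(1090/270)
   = (8.314 kJ/mol)(1.396) = 11.6 kJ/mol
ΔG > 0, so the forward reaction is non-spontaneous (proceeds in reverse).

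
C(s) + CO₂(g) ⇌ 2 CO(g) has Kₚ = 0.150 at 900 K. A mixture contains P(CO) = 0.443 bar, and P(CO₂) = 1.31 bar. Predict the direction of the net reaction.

neither direction; the system is at equilibrium

(C is a pure solid — omitted from Qₚ.)
Qₚ = P(CO)² / P(CO₂) = (0.443)² / (1.31) = 0.150
Qₚ = 0.150 = Kₚ, so the system is already at equilibrium.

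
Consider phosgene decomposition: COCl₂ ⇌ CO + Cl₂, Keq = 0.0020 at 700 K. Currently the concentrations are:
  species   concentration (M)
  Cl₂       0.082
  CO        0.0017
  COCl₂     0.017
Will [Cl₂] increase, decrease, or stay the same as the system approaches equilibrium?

decrease

Q = [CO]·[Cl₂] / [COCl₂] = (0.0017)·(0.082) / (0.017) = 0.0082
Q = 0.0082 > Keq = 0.0020: net reverse reaction.
Cl₂ is a product, so it decreases.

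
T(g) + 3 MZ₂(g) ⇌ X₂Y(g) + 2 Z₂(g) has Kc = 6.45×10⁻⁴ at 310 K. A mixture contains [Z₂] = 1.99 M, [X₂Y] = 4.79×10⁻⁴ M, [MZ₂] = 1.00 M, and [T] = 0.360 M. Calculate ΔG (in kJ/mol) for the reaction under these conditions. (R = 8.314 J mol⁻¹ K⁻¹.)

Qc = [X₂Y]·[Z₂]² / ([T]·[MZ₂]³) = (4.79×10⁻⁴)·(1.99)² / ((0.360)·(1.00)³) = 0.00527
ΔG = RT ln(Qc/Kc) = (8.314 J mol⁻¹ K⁻¹)(310 K) × ln(0.00527/6.45×10⁻⁴)
   = (2.577 kJ/mol)(2.101) = 5.41 kJ/mol
ΔG > 0, so the forward reaction is non-spontaneous (proceeds in reverse).

ΔG = 5.41 kJ/mol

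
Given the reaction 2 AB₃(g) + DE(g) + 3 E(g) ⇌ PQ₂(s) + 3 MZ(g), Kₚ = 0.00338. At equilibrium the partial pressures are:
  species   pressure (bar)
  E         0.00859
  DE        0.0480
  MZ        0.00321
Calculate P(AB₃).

P(AB₃) = 17.9 bar

(PQ₂ is a pure solid — omitted from Kₚ.)
At equilibrium, Kₚ = P(MZ)³ / (P(AB₃)²·P(DE)·P(E)³) = 0.00338.
(0.00321)³ / ((P(AB₃))²·(0.0480)·(0.00859)³) = 0.00338
P(AB₃)² = 322 ⇒ P(AB₃) = 17.9 bar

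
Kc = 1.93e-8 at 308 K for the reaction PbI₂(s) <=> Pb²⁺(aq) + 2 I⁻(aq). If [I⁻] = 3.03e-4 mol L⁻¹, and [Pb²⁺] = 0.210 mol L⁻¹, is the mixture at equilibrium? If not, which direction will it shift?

yes, at equilibrium

(PbI₂ is a pure solid — omitted from Qc.)
Qc = [Pb²⁺]·[I⁻]² = (0.210)·(3.03e-4)² = 1.93e-8
Qc = 1.93e-8 = Kc; the system is at equilibrium.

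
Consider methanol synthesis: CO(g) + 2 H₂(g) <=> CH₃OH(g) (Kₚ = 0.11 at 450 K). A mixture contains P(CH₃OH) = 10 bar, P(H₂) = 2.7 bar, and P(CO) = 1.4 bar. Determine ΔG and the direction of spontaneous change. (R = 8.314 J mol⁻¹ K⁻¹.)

ΔG = 8.18 kJ/mol; the forward reaction is non-spontaneous

Qₚ = P(CH₃OH) / (P(CO)·P(H₂)²) = (10) / ((1.4)·(2.7)²) = 0.980
ΔG = RT ln(Qₚ/Kₚ) = (8.314 J mol⁻¹ K⁻¹)(450 K) × ln(0.980/0.11)
   = (3.741 kJ/mol)(2.187) = 8.18 kJ/mol
ΔG > 0, so the forward reaction is non-spontaneous (proceeds in reverse).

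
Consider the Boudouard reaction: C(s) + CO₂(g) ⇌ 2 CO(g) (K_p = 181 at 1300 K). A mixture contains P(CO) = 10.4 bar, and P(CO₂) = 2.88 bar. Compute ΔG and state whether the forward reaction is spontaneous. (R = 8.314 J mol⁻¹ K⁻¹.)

(C is a pure solid — omitted from Q_p.)
Q_p = P(CO)² / P(CO₂) = (10.4)² / (2.88) = 37.6
ΔG = RT ln(Q_p/K_p) = (8.314 J mol⁻¹ K⁻¹)(1300 K) × ln(37.6/181)
   = (10.81 kJ/mol)(-1.571) = -17.0 kJ/mol
ΔG < 0, so the forward reaction is spontaneous (proceeds forward).

ΔG = -17.0 kJ/mol; the forward reaction is spontaneous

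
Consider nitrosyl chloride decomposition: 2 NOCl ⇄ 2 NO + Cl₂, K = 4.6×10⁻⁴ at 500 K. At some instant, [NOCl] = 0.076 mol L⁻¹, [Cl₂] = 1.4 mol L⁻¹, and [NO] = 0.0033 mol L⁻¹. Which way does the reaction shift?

to the left

Q = [NO]²·[Cl₂] / [NOCl]² = (0.0033)²·(1.4) / (0.076)² = 0.0026
Q = 0.0026 > K = 4.6×10⁻⁴, so the reverse reaction proceeds.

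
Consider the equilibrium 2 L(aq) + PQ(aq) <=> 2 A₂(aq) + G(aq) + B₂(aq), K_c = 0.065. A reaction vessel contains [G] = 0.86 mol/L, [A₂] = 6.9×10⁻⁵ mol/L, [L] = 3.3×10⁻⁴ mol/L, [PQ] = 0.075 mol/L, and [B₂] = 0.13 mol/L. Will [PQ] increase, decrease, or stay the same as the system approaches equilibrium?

Q_c = [A₂]²·[G]·[B₂] / ([L]²·[PQ]) = (6.9×10⁻⁵)²·(0.86)·(0.13) / ((3.3×10⁻⁴)²·(0.075)) = 0.065
Q_c = 0.065 = K_c; the system is at equilibrium.

stay the same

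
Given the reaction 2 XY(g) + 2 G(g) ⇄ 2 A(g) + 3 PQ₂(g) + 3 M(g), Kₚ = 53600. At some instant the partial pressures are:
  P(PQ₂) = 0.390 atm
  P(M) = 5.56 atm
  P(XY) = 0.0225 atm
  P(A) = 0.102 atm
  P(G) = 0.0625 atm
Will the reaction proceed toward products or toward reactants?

neither direction; the system is at equilibrium

Qₚ = P(A)²·P(PQ₂)³·P(M)³ / (P(XY)²·P(G)²) = (0.102)²·(0.390)³·(5.56)³ / ((0.0225)²·(0.0625)²) = 53600
Qₚ = 53600 = Kₚ, so the system is already at equilibrium.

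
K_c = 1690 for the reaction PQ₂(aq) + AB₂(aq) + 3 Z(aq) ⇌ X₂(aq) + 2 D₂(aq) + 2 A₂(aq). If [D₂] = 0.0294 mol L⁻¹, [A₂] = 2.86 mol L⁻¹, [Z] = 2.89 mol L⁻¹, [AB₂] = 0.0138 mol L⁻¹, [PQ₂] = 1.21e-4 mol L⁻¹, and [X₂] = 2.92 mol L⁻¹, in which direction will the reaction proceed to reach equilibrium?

in the forward direction

Q_c = [X₂]·[D₂]²·[A₂]² / ([PQ₂]·[AB₂]·[Z]³) = (2.92)·(0.0294)²·(2.86)² / ((1.21e-4)·(0.0138)·(2.89)³) = 512
Q_c = 512 < K_c = 1690, so the forward reaction proceeds.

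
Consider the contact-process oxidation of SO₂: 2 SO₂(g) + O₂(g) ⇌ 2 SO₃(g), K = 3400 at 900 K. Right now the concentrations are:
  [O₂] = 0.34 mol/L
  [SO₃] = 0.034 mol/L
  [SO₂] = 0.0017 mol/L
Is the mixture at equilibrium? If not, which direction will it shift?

no; Q < K, reaction proceeds forward

Q = [SO₃]² / ([SO₂]²·[O₂]) = (0.034)² / ((0.0017)²·(0.34)) = 1200
Q = 1200 < K = 3400: net forward reaction.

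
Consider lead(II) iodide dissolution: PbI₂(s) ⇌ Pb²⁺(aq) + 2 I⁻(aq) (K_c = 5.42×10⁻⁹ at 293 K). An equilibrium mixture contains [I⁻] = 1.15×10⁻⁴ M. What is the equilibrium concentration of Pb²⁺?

[Pb²⁺] = 0.410 M

(PbI₂ is a pure solid — omitted from K_c.)
At equilibrium, K_c = [Pb²⁺]·[I⁻]² = 5.42×10⁻⁹.
([Pb²⁺])·(1.15×10⁻⁴)² = 5.42×10⁻⁹
[Pb²⁺] = 0.410 M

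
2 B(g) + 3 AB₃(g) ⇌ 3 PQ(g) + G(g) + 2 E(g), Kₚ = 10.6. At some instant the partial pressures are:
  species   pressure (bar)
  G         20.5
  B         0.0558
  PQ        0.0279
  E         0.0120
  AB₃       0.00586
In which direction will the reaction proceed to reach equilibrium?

Qₚ = P(PQ)³·P(G)·P(E)² / (P(B)²·P(AB₃)³) = (0.0279)³·(20.5)·(0.0120)² / ((0.0558)²·(0.00586)³) = 102
Qₚ = 102 > Kₚ = 10.6, so the reverse reaction proceeds.

in the reverse direction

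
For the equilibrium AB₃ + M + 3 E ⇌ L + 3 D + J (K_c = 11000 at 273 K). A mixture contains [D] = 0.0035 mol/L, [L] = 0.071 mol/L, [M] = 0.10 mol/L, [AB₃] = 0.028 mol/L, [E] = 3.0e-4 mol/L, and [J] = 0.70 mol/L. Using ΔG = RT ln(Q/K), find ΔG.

ΔG = 2.14 kJ/mol

Q_c = [L]·[D]³·[J] / ([AB₃]·[M]·[E]³) = (0.071)·(0.0035)³·(0.70) / ((0.028)·(0.10)·(3.0e-4)³) = 28200
ΔG = RT ln(Q_c/K_c) = (8.314 J mol⁻¹ K⁻¹)(273 K) × ln(28200/11000)
   = (2.270 kJ/mol)(0.9414) = 2.14 kJ/mol
ΔG > 0, so the forward reaction is non-spontaneous (proceeds in reverse).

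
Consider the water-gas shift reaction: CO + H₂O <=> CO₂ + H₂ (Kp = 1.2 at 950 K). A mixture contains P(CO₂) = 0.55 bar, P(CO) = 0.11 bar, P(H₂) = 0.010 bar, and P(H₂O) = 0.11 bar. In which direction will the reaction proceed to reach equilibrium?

Qp = P(CO₂)·P(H₂) / (P(CO)·P(H₂O)) = (0.55)·(0.010) / ((0.11)·(0.11)) = 0.45
Qp = 0.45 < Kp = 1.2, so the forward reaction proceeds.

forward (toward products)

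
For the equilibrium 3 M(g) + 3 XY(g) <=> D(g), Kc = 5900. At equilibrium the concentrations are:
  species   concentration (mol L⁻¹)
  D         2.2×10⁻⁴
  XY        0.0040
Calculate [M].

[M] = 0.84 mol L⁻¹

At equilibrium, Kc = [D] / ([M]³·[XY]³) = 5900.
(2.2×10⁻⁴) / (([M])³·(0.0040)³) = 5900
[M]³ = 0.583 ⇒ [M] = 0.84 mol L⁻¹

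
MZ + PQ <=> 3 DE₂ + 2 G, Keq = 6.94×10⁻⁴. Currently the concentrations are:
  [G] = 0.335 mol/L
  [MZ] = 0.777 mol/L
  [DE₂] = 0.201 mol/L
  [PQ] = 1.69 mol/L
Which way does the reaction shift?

at equilibrium

Q = [DE₂]³·[G]² / ([MZ]·[PQ]) = (0.201)³·(0.335)² / ((0.777)·(1.69)) = 6.94×10⁻⁴
Q = 6.94×10⁻⁴ = Keq, so the system is already at equilibrium.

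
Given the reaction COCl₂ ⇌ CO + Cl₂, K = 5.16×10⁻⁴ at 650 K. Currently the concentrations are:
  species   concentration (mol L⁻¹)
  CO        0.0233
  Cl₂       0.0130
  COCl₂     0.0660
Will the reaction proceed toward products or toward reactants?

Q = [CO]·[Cl₂] / [COCl₂] = (0.0233)·(0.0130) / (0.0660) = 0.00459
Q = 0.00459 > K = 5.16×10⁻⁴, so the reverse reaction proceeds.

toward reactants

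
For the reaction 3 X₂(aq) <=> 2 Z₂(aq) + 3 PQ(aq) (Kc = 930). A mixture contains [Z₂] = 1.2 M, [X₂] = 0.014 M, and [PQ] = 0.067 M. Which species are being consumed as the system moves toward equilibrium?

X₂ (reactants)

Qc = [Z₂]²·[PQ]³ / [X₂]³ = (1.2)²·(0.067)³ / (0.014)³ = 160
Qc = 160 < Kc = 930: net forward reaction.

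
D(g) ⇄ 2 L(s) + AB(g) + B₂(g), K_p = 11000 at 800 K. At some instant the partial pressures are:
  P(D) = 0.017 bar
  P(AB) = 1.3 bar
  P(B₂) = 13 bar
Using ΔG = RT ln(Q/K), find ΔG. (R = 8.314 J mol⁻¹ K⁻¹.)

ΔG = -16.0 kJ/mol

(L is a pure solid — omitted from Q_p.)
Q_p = P(AB)·P(B₂) / P(D) = (1.3)·(13) / (0.017) = 994
ΔG = RT ln(Q_p/K_p) = (8.314 J mol⁻¹ K⁻¹)(800 K) × ln(994/11000)
   = (6.651 kJ/mol)(-2.404) = -16.0 kJ/mol
ΔG < 0, so the forward reaction is spontaneous (proceeds forward).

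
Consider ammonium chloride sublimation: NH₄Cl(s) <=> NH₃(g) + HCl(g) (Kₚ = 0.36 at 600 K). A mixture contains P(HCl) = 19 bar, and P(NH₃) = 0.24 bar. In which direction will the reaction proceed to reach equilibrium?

in the reverse direction

(NH₄Cl is a pure solid — omitted from Qₚ.)
Qₚ = P(NH₃)·P(HCl) = (0.24)·(19) = 4.6
Qₚ = 4.6 > Kₚ = 0.36, so the reverse reaction proceeds.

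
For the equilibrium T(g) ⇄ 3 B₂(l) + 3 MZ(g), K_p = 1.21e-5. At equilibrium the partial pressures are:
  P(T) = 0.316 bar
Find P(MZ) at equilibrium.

(B₂ is a pure liquid — omitted from K_p.)
At equilibrium, K_p = P(MZ)³ / P(T) = 1.21e-5.
(P(MZ))³ / (0.316) = 1.21e-5
P(MZ)³ = 3.82e-6 ⇒ P(MZ) = 0.0156 bar

P(MZ) = 0.0156 bar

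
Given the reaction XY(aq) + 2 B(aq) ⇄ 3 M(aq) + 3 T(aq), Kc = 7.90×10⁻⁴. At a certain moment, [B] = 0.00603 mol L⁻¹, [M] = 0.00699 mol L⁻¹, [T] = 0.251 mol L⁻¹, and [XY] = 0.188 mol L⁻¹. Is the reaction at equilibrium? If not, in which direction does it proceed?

Qc = [M]³·[T]³ / ([XY]·[B]²) = (0.00699)³·(0.251)³ / ((0.188)·(0.00603)²) = 7.90×10⁻⁴
Qc = 7.90×10⁻⁴ = Kc, so the system is already at equilibrium.

no net change (already at equilibrium)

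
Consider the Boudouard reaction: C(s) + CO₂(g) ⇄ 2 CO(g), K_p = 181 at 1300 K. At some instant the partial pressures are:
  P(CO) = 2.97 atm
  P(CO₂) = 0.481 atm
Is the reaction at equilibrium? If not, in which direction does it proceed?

in the forward direction

(C is a pure solid — omitted from Q_p.)
Q_p = P(CO)² / P(CO₂) = (2.97)² / (0.481) = 18.3
Q_p = 18.3 < K_p = 181, so the forward reaction proceeds.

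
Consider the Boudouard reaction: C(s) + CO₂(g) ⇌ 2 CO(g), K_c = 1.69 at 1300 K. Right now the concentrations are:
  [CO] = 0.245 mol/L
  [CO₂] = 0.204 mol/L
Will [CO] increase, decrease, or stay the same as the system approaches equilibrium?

(C is a pure solid — omitted from Q_c.)
Q_c = [CO]² / [CO₂] = (0.245)² / (0.204) = 0.294
Q_c = 0.294 < K_c = 1.69: net forward reaction.
CO is a product, so it increases.

increase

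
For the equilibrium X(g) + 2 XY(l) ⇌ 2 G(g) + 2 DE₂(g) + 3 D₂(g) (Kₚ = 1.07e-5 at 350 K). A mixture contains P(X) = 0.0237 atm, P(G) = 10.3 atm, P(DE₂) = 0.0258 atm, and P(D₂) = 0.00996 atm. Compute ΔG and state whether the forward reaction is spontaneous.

(XY is a pure liquid — omitted from Qₚ.)
Qₚ = P(G)²·P(DE₂)²·P(D₂)³ / P(X) = (10.3)²·(0.0258)²·(0.00996)³ / (0.0237) = 2.94e-6
ΔG = RT ln(Qₚ/Kₚ) = (8.314 J mol⁻¹ K⁻¹)(350 K) × ln(2.94e-6/1.07e-5)
   = (2.910 kJ/mol)(-1.292) = -3.76 kJ/mol
ΔG < 0, so the forward reaction is spontaneous (proceeds forward).

ΔG = -3.76 kJ/mol; the forward reaction is spontaneous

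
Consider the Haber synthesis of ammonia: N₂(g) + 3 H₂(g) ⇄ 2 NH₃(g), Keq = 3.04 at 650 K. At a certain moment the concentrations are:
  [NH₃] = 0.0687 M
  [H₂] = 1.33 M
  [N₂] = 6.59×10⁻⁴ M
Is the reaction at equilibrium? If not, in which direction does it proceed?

Q = [NH₃]² / ([N₂]·[H₂]³) = (0.0687)² / ((6.59×10⁻⁴)·(1.33)³) = 3.04
Q = 3.04 = Keq, so the system is already at equilibrium.

no net change (already at equilibrium)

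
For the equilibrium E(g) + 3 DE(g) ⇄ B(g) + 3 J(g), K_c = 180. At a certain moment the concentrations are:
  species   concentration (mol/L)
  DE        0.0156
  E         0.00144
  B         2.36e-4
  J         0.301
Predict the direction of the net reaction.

Q_c = [B]·[J]³ / ([E]·[DE]³) = (2.36e-4)·(0.301)³ / ((0.00144)·(0.0156)³) = 1180
Q_c = 1180 > K_c = 180, so the reverse reaction proceeds.

reverse (toward reactants)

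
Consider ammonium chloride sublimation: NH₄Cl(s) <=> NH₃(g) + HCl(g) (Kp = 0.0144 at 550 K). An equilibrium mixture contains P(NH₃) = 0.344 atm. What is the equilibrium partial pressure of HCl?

(NH₄Cl is a pure solid — omitted from Kp.)
At equilibrium, Kp = P(NH₃)·P(HCl) = 0.0144.
(0.344)·(P(HCl)) = 0.0144
P(HCl) = 0.0419 atm

P(HCl) = 0.0419 atm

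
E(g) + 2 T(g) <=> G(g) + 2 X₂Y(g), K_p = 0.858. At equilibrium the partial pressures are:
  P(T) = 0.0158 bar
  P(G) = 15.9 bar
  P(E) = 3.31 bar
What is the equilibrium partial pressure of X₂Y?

P(X₂Y) = 0.00668 bar

At equilibrium, K_p = P(G)·P(X₂Y)² / (P(E)·P(T)²) = 0.858.
(15.9)·(P(X₂Y))² / ((3.31)·(0.0158)²) = 0.858
P(X₂Y)² = 4.46×10⁻⁵ ⇒ P(X₂Y) = 0.00668 bar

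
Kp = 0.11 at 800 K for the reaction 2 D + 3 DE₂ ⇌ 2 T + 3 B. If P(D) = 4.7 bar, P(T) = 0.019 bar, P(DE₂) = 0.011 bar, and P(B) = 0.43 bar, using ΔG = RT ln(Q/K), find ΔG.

Qp = P(T)²·P(B)³ / (P(D)²·P(DE₂)³) = (0.019)²·(0.43)³ / ((4.7)²·(0.011)³) = 0.976
ΔG = RT ln(Qp/Kp) = (8.314 J mol⁻¹ K⁻¹)(800 K) × ln(0.976/0.11)
   = (6.651 kJ/mol)(2.183) = 14.5 kJ/mol
ΔG > 0, so the forward reaction is non-spontaneous (proceeds in reverse).

ΔG = 14.5 kJ/mol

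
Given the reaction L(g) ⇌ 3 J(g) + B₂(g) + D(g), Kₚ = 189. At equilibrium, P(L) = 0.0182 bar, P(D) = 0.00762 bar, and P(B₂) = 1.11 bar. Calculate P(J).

At equilibrium, Kₚ = P(J)³·P(B₂)·P(D) / P(L) = 189.
(P(J))³·(1.11)·(0.00762) / (0.0182) = 189
P(J)³ = 407 ⇒ P(J) = 7.41 bar

P(J) = 7.41 bar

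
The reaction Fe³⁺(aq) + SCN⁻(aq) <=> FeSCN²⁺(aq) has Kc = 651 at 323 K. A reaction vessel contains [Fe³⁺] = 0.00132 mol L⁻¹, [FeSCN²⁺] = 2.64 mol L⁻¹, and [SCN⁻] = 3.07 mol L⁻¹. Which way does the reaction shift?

at equilibrium

Qc = [FeSCN²⁺] / ([Fe³⁺]·[SCN⁻]) = (2.64) / ((0.00132)·(3.07)) = 651
Qc = 651 = Kc, so the system is already at equilibrium.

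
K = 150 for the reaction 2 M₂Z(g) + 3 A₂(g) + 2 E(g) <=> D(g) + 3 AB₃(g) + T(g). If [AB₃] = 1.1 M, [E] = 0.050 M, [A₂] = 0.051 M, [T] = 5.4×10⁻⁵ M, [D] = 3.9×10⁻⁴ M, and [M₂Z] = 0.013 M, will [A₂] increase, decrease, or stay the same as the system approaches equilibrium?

Q = [D]·[AB₃]³·[T] / ([M₂Z]²·[A₂]³·[E]²) = (3.9×10⁻⁴)·(1.1)³·(5.4×10⁻⁵) / ((0.013)²·(0.051)³·(0.050)²) = 500
Q = 500 > K = 150: net reverse reaction.
A₂ is a reactant, so it increases.

increase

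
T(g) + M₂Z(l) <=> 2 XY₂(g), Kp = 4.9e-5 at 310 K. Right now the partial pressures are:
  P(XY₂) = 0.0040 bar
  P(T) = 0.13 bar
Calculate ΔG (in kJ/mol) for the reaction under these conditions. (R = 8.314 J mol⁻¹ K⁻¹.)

ΔG = 2.37 kJ/mol

(M₂Z is a pure liquid — omitted from Qp.)
Qp = P(XY₂)² / P(T) = (0.0040)² / (0.13) = 1.23e-4
ΔG = RT ln(Qp/Kp) = (8.314 J mol⁻¹ K⁻¹)(310 K) × ln(1.23e-4/4.9e-5)
   = (2.577 kJ/mol)(0.9204) = 2.37 kJ/mol
ΔG > 0, so the forward reaction is non-spontaneous (proceeds in reverse).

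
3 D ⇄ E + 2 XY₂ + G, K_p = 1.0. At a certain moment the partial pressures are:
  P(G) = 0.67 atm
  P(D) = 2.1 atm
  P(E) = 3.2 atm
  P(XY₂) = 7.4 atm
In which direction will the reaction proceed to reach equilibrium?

Q_p = P(E)·P(XY₂)²·P(G) / P(D)³ = (3.2)·(7.4)²·(0.67) / (2.1)³ = 13
Q_p = 13 > K_p = 1.0, so the reverse reaction proceeds.

to the left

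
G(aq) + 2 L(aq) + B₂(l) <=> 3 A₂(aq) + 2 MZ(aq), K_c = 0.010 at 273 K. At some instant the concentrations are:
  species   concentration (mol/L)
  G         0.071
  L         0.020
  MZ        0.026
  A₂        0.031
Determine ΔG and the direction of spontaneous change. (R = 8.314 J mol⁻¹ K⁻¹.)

ΔG = -6.01 kJ/mol; the forward reaction is spontaneous

(B₂ is a pure liquid — omitted from Q_c.)
Q_c = [A₂]³·[MZ]² / ([G]·[L]²) = (0.031)³·(0.026)² / ((0.071)·(0.020)²) = 7.09×10⁻⁴
ΔG = RT ln(Q_c/K_c) = (8.314 J mol⁻¹ K⁻¹)(273 K) × ln(7.09×10⁻⁴/0.010)
   = (2.270 kJ/mol)(-2.646) = -6.01 kJ/mol
ΔG < 0, so the forward reaction is spontaneous (proceeds forward).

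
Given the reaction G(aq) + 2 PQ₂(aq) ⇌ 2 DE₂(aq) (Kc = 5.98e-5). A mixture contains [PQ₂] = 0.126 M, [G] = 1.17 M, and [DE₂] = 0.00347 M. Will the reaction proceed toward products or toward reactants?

Qc = [DE₂]² / ([G]·[PQ₂]²) = (0.00347)² / ((1.17)·(0.126)²) = 6.48e-4
Qc = 6.48e-4 > Kc = 5.98e-5, so the reverse reaction proceeds.

in the reverse direction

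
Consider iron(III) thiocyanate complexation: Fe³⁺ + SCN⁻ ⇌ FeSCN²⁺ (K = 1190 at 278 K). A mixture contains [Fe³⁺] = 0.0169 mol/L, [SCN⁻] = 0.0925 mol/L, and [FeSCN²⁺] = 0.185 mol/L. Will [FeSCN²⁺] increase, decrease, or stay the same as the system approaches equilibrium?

increase

Q = [FeSCN²⁺] / ([Fe³⁺]·[SCN⁻]) = (0.185) / ((0.0169)·(0.0925)) = 118
Q = 118 < K = 1190: net forward reaction.
FeSCN²⁺ is a product, so it increases.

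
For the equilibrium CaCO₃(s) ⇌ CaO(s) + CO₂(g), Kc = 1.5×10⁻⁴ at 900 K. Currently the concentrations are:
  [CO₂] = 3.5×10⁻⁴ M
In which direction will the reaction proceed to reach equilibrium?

(CaCO₃, CaO are pure solids — omitted from Qc.)
Qc = [CO₂] = 3.5×10⁻⁴
Qc = 3.5×10⁻⁴ > Kc = 1.5×10⁻⁴, so the reverse reaction proceeds.

toward reactants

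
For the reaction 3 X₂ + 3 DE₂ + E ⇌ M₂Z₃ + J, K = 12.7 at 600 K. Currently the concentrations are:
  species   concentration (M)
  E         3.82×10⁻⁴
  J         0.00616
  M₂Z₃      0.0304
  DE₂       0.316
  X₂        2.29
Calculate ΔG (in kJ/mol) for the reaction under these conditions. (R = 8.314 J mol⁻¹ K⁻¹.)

Q = [M₂Z₃]·[J] / ([X₂]³·[DE₂]³·[E]) = (0.0304)·(0.00616) / ((2.29)³·(0.316)³·(3.82×10⁻⁴)) = 1.29
ΔG = RT ln(Q/K) = (8.314 J mol⁻¹ K⁻¹)(600 K) × ln(1.29/12.7)
   = (4.988 kJ/mol)(-2.287) = -11.4 kJ/mol
ΔG < 0, so the forward reaction is spontaneous (proceeds forward).

ΔG = -11.4 kJ/mol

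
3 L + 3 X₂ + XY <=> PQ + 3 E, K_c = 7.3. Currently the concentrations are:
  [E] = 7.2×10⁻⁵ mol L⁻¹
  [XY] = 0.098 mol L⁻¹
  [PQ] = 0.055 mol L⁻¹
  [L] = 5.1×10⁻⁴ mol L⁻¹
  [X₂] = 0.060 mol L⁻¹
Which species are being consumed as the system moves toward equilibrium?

none (at equilibrium)

Q_c = [PQ]·[E]³ / ([L]³·[X₂]³·[XY]) = (0.055)·(7.2×10⁻⁵)³ / ((5.1×10⁻⁴)³·(0.060)³·(0.098)) = 7.3
Q_c = 7.3 = K_c; the system is at equilibrium.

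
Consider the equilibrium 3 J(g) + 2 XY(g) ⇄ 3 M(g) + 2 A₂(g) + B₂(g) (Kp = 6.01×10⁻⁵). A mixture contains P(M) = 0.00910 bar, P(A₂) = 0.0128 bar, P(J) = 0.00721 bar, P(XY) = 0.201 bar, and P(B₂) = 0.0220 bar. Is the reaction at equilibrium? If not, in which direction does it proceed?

toward reactants

Qp = P(M)³·P(A₂)²·P(B₂) / (P(J)³·P(XY)²) = (0.00910)³·(0.0128)²·(0.0220) / ((0.00721)³·(0.201)²) = 1.79×10⁻⁴
Qp = 1.79×10⁻⁴ > Kp = 6.01×10⁻⁵, so the reverse reaction proceeds.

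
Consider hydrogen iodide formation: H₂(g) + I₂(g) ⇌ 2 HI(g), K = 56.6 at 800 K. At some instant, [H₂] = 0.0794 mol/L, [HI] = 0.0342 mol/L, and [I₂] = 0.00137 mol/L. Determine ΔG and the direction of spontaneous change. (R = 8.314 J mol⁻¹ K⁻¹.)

ΔG = -11.0 kJ/mol; the forward reaction is spontaneous

Q = [HI]² / ([H₂]·[I₂]) = (0.0342)² / ((0.0794)·(0.00137)) = 10.8
ΔG = RT ln(Q/K) = (8.314 J mol⁻¹ K⁻¹)(800 K) × ln(10.8/56.6)
   = (6.651 kJ/mol)(-1.656) = -11.0 kJ/mol
ΔG < 0, so the forward reaction is spontaneous (proceeds forward).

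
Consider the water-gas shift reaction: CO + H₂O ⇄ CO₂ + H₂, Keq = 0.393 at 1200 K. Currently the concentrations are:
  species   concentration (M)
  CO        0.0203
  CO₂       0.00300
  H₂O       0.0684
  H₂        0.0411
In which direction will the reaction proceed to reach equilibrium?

in the forward direction

Q = [CO₂]·[H₂] / ([CO]·[H₂O]) = (0.00300)·(0.0411) / ((0.0203)·(0.0684)) = 0.0888
Q = 0.0888 < Keq = 0.393, so the forward reaction proceeds.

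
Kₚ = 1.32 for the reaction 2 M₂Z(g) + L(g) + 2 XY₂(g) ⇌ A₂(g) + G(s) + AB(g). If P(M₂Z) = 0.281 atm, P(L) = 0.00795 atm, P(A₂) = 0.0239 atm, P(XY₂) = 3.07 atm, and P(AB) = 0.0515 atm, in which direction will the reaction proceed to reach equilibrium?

toward products

(G is a pure solid — omitted from Qₚ.)
Qₚ = P(A₂)·P(AB) / (P(M₂Z)²·P(L)·P(XY₂)²) = (0.0239)·(0.0515) / ((0.281)²·(0.00795)·(3.07)²) = 0.208
Qₚ = 0.208 < Kₚ = 1.32, so the forward reaction proceeds.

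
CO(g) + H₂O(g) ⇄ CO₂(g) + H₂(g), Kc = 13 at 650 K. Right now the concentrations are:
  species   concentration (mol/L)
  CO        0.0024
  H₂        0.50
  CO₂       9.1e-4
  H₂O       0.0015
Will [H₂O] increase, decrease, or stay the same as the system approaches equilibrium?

increase

Qc = [CO₂]·[H₂] / ([CO]·[H₂O]) = (9.1e-4)·(0.50) / ((0.0024)·(0.0015)) = 130
Qc = 130 > Kc = 13: net reverse reaction.
H₂O is a reactant, so it increases.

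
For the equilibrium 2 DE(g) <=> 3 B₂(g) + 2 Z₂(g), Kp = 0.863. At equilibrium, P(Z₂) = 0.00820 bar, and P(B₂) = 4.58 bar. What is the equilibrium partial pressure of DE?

At equilibrium, Kp = P(B₂)³·P(Z₂)² / P(DE)² = 0.863.
(4.58)³·(0.00820)² / (P(DE))² = 0.863
P(DE)² = 0.00749 ⇒ P(DE) = 0.0865 bar

P(DE) = 0.0865 bar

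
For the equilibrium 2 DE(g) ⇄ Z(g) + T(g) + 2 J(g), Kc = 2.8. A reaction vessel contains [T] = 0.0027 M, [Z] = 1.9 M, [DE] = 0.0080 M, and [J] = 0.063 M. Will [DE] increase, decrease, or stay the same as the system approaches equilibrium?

Qc = [Z]·[T]·[J]² / [DE]² = (1.9)·(0.0027)·(0.063)² / (0.0080)² = 0.32
Qc = 0.32 < Kc = 2.8: net forward reaction.
DE is a reactant, so it decreases.

decrease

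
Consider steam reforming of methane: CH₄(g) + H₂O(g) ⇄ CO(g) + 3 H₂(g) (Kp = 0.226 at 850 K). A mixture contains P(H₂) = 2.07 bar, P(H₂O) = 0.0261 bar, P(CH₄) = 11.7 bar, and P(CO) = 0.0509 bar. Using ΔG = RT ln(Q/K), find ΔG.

ΔG = 13.3 kJ/mol

Qp = P(CO)·P(H₂)³ / (P(CH₄)·P(H₂O)) = (0.0509)·(2.07)³ / ((11.7)·(0.0261)) = 1.48
ΔG = RT ln(Qp/Kp) = (8.314 J mol⁻¹ K⁻¹)(850 K) × ln(1.48/0.226)
   = (7.067 kJ/mol)(1.879) = 13.3 kJ/mol
ΔG > 0, so the forward reaction is non-spontaneous (proceeds in reverse).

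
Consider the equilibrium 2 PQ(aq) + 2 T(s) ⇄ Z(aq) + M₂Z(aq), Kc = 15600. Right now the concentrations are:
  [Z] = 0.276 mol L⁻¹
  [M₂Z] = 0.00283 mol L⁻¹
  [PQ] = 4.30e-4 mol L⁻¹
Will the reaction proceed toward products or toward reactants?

forward (toward products)

(T is a pure solid — omitted from Qc.)
Qc = [Z]·[M₂Z] / [PQ]² = (0.276)·(0.00283) / (4.30e-4)² = 4220
Qc = 4220 < Kc = 15600, so the forward reaction proceeds.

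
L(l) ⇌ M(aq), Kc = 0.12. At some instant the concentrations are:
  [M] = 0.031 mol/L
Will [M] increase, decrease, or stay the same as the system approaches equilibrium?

(L is a pure liquid — omitted from Qc.)
Qc = [M] = 0.031
Qc = 0.031 < Kc = 0.12: net forward reaction.
M is a product, so it increases.

increase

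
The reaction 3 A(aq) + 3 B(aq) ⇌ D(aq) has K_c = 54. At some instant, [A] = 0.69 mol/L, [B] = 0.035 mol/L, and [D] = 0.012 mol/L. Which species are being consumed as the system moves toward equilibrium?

D (products)

Q_c = [D] / ([A]³·[B]³) = (0.012) / ((0.69)³·(0.035)³) = 850
Q_c = 850 > K_c = 54: net reverse reaction.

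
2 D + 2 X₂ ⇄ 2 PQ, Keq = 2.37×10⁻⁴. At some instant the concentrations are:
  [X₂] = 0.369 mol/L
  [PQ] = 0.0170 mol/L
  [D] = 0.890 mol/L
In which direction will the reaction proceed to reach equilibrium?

in the reverse direction

Q = [PQ]² / ([D]²·[X₂]²) = (0.0170)² / ((0.890)²·(0.369)²) = 0.00268
Q = 0.00268 > Keq = 2.37×10⁻⁴, so the reverse reaction proceeds.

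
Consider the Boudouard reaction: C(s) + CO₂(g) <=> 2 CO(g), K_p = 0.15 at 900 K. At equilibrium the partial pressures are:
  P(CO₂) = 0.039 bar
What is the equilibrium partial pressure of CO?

(C is a pure solid — omitted from K_p.)
At equilibrium, K_p = P(CO)² / P(CO₂) = 0.15.
(P(CO))² / (0.039) = 0.15
P(CO)² = 0.00585 ⇒ P(CO) = 0.076 bar

P(CO) = 0.076 bar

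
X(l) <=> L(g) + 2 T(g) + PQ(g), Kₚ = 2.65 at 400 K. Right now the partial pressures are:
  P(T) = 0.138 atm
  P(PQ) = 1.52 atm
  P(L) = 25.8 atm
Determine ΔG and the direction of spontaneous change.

(X is a pure liquid — omitted from Qₚ.)
Qₚ = P(L)·P(T)²·P(PQ) = (25.8)·(0.138)²·(1.52) = 0.747
ΔG = RT ln(Qₚ/Kₚ) = (8.314 J mol⁻¹ K⁻¹)(400 K) × ln(0.747/2.65)
   = (3.326 kJ/mol)(-1.266) = -4.21 kJ/mol
ΔG < 0, so the forward reaction is spontaneous (proceeds forward).

ΔG = -4.21 kJ/mol; the forward reaction is spontaneous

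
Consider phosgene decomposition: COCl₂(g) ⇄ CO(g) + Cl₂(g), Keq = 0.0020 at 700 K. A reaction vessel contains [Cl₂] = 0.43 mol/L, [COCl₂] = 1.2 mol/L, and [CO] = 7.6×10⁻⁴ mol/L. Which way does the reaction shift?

Q = [CO]·[Cl₂] / [COCl₂] = (7.6×10⁻⁴)·(0.43) / (1.2) = 2.7×10⁻⁴
Q = 2.7×10⁻⁴ < Keq = 0.0020, so the forward reaction proceeds.

forward (toward products)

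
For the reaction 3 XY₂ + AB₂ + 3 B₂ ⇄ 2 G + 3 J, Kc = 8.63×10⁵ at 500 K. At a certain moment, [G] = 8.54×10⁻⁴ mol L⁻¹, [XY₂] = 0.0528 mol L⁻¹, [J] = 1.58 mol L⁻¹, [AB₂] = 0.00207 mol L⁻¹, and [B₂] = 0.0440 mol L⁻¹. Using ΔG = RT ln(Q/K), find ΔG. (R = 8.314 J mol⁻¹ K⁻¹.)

Qc = [G]²·[J]³ / ([XY₂]³·[AB₂]·[B₂]³) = (8.54×10⁻⁴)²·(1.58)³ / ((0.0528)³·(0.00207)·(0.0440)³) = 1.11×10⁵
ΔG = RT ln(Qc/Kc) = (8.314 J mol⁻¹ K⁻¹)(500 K) × ln(1.11×10⁵/8.63×10⁵)
   = (4.157 kJ/mol)(-2.051) = -8.53 kJ/mol
ΔG < 0, so the forward reaction is spontaneous (proceeds forward).

ΔG = -8.53 kJ/mol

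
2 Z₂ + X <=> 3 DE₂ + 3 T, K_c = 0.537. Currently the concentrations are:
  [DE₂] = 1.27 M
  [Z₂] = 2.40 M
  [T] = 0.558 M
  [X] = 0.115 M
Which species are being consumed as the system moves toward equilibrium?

Q_c = [DE₂]³·[T]³ / ([Z₂]²·[X]) = (1.27)³·(0.558)³ / ((2.40)²·(0.115)) = 0.537
Q_c = 0.537 = K_c; the system is at equilibrium.

none (at equilibrium)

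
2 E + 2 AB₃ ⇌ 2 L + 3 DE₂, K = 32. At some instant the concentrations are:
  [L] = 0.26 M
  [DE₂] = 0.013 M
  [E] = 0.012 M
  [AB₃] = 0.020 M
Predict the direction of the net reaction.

toward products

Q = [L]²·[DE₂]³ / ([E]²·[AB₃]²) = (0.26)²·(0.013)³ / ((0.012)²·(0.020)²) = 2.6
Q = 2.6 < K = 32, so the forward reaction proceeds.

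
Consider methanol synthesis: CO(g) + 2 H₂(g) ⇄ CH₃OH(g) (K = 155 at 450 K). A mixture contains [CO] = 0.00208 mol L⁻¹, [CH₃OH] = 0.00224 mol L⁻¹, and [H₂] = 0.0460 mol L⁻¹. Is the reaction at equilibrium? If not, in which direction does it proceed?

reverse (toward reactants)

Q = [CH₃OH] / ([CO]·[H₂]²) = (0.00224) / ((0.00208)·(0.0460)²) = 509
Q = 509 > K = 155, so the reverse reaction proceeds.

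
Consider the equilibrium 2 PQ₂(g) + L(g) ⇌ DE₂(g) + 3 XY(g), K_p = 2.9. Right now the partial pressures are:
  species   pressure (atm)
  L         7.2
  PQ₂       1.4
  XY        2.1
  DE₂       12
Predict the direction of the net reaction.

Q_p = P(DE₂)·P(XY)³ / (P(PQ₂)²·P(L)) = (12)·(2.1)³ / ((1.4)²·(7.2)) = 7.9
Q_p = 7.9 > K_p = 2.9, so the reverse reaction proceeds.

to the left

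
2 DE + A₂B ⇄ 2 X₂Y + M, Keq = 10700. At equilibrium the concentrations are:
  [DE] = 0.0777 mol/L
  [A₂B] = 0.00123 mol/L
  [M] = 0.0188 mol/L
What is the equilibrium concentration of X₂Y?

[X₂Y] = 2.06 mol/L

At equilibrium, Keq = [X₂Y]²·[M] / ([DE]²·[A₂B]) = 10700.
([X₂Y])²·(0.0188) / ((0.0777)²·(0.00123)) = 10700
[X₂Y]² = 4.23 ⇒ [X₂Y] = 2.06 mol/L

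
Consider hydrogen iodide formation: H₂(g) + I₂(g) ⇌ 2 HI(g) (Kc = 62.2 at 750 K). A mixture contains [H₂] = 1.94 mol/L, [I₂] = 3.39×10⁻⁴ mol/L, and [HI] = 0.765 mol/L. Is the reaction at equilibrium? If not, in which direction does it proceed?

in the reverse direction

Qc = [HI]² / ([H₂]·[I₂]) = (0.765)² / ((1.94)·(3.39×10⁻⁴)) = 890
Qc = 890 > Kc = 62.2, so the reverse reaction proceeds.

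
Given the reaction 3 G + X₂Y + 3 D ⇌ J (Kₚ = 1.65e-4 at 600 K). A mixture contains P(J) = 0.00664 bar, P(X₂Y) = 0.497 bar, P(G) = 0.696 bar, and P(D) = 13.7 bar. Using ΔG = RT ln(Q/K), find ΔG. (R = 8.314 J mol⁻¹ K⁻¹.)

Qₚ = P(J) / (P(G)³·P(X₂Y)·P(D)³) = (0.00664) / ((0.696)³·(0.497)·(13.7)³) = 1.54e-5
ΔG = RT ln(Qₚ/Kₚ) = (8.314 J mol⁻¹ K⁻¹)(600 K) × ln(1.54e-5/1.65e-4)
   = (4.988 kJ/mol)(-2.372) = -11.8 kJ/mol
ΔG < 0, so the forward reaction is spontaneous (proceeds forward).

ΔG = -11.8 kJ/mol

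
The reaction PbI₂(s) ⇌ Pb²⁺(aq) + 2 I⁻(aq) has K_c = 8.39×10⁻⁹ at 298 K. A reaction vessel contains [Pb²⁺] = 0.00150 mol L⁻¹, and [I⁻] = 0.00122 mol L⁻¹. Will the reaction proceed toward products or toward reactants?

forward (toward products)

(PbI₂ is a pure solid — omitted from Q_c.)
Q_c = [Pb²⁺]·[I⁻]² = (0.00150)·(0.00122)² = 2.23×10⁻⁹
Q_c = 2.23×10⁻⁹ < K_c = 8.39×10⁻⁹, so the forward reaction proceeds.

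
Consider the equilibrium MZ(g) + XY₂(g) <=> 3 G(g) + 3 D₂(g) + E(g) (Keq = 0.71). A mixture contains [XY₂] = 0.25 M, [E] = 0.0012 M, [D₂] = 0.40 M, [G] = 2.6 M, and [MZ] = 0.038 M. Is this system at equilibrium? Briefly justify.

Q = [G]³·[D₂]³·[E] / ([MZ]·[XY₂]) = (2.6)³·(0.40)³·(0.0012) / ((0.038)·(0.25)) = 0.14
Q = 0.14 < Keq = 0.71: net forward reaction.

no; Q < K, reaction proceeds forward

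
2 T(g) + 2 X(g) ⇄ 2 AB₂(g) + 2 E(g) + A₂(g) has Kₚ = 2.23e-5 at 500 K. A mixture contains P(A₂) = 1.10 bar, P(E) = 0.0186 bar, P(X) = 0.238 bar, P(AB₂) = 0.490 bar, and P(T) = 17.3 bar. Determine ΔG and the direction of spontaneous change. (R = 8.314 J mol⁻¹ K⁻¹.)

ΔG = -5.90 kJ/mol; the forward reaction is spontaneous

Qₚ = P(AB₂)²·P(E)²·P(A₂) / (P(T)²·P(X)²) = (0.490)²·(0.0186)²·(1.10) / ((17.3)²·(0.238)²) = 5.39e-6
ΔG = RT ln(Qₚ/Kₚ) = (8.314 J mol⁻¹ K⁻¹)(500 K) × ln(5.39e-6/2.23e-5)
   = (4.157 kJ/mol)(-1.420) = -5.90 kJ/mol
ΔG < 0, so the forward reaction is spontaneous (proceeds forward).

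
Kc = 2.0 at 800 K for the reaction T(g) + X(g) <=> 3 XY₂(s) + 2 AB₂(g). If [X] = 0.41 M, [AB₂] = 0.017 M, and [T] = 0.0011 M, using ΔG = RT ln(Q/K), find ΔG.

(XY₂ is a pure solid — omitted from Qc.)
Qc = [AB₂]² / ([T]·[X]) = (0.017)² / ((0.0011)·(0.41)) = 0.641
ΔG = RT ln(Qc/Kc) = (8.314 J mol⁻¹ K⁻¹)(800 K) × ln(0.641/2.0)
   = (6.651 kJ/mol)(-1.138) = -7.57 kJ/mol
ΔG < 0, so the forward reaction is spontaneous (proceeds forward).

ΔG = -7.57 kJ/mol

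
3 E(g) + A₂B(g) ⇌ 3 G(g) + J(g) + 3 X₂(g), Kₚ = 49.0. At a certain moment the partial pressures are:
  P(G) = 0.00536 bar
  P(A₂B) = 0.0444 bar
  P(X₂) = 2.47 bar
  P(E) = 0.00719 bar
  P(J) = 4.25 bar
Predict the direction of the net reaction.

Qₚ = P(G)³·P(J)·P(X₂)³ / (P(E)³·P(A₂B)) = (0.00536)³·(4.25)·(2.47)³ / ((0.00719)³·(0.0444)) = 598
Qₚ = 598 > Kₚ = 49.0, so the reverse reaction proceeds.

in the reverse direction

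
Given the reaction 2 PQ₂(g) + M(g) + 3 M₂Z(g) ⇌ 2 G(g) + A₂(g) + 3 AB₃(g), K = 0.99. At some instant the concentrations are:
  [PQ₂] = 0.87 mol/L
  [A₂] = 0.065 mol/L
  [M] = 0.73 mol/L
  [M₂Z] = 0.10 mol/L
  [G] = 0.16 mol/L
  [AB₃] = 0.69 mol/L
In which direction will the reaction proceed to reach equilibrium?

Q = [G]²·[A₂]·[AB₃]³ / ([PQ₂]²·[M]·[M₂Z]³) = (0.16)²·(0.065)·(0.69)³ / ((0.87)²·(0.73)·(0.10)³) = 0.99
Q = 0.99 = K, so the system is already at equilibrium.

at equilibrium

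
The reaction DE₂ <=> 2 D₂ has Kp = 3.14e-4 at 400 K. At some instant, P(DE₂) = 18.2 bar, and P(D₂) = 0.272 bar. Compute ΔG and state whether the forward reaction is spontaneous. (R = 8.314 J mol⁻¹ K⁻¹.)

Qp = P(D₂)² / P(DE₂) = (0.272)² / (18.2) = 0.00407
ΔG = RT ln(Qp/Kp) = (8.314 J mol⁻¹ K⁻¹)(400 K) × ln(0.00407/3.14e-4)
   = (3.326 kJ/mol)(2.562) = 8.52 kJ/mol
ΔG > 0, so the forward reaction is non-spontaneous (proceeds in reverse).

ΔG = 8.52 kJ/mol; the forward reaction is non-spontaneous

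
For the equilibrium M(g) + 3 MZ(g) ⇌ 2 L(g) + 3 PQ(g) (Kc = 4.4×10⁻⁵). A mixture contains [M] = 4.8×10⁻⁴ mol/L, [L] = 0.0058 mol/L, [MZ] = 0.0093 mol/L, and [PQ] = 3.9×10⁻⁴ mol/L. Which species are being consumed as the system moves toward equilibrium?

M, MZ (reactants)

Qc = [L]²·[PQ]³ / ([M]·[MZ]³) = (0.0058)²·(3.9×10⁻⁴)³ / ((4.8×10⁻⁴)·(0.0093)³) = 5.2×10⁻⁶
Qc = 5.2×10⁻⁶ < Kc = 4.4×10⁻⁵: net forward reaction.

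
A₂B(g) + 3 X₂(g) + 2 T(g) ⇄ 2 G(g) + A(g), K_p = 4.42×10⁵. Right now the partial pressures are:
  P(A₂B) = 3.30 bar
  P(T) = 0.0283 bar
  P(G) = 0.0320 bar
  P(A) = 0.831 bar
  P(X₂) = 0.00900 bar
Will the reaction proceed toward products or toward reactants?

Q_p = P(G)²·P(A) / (P(A₂B)·P(X₂)³·P(T)²) = (0.0320)²·(0.831) / ((3.30)·(0.00900)³·(0.0283)²) = 4.42×10⁵
Q_p = 4.42×10⁵ = K_p, so the system is already at equilibrium.

neither direction; the system is at equilibrium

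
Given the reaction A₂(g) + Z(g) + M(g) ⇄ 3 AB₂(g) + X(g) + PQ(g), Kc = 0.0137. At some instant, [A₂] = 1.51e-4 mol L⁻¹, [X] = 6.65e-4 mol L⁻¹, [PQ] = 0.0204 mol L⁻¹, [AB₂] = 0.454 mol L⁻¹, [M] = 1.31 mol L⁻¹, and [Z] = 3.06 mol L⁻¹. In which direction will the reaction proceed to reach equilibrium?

to the right

Qc = [AB₂]³·[X]·[PQ] / ([A₂]·[Z]·[M]) = (0.454)³·(6.65e-4)·(0.0204) / ((1.51e-4)·(3.06)·(1.31)) = 0.00210
Qc = 0.00210 < Kc = 0.0137, so the forward reaction proceeds.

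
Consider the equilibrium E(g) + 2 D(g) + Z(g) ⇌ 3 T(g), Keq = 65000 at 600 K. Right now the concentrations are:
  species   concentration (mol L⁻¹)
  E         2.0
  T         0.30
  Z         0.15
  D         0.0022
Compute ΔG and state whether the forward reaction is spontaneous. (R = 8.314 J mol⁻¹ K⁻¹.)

ΔG = -6.24 kJ/mol; the forward reaction is spontaneous

Q = [T]³ / ([E]·[D]²·[Z]) = (0.30)³ / ((2.0)·(0.0022)²·(0.15)) = 18600
ΔG = RT ln(Q/Keq) = (8.314 J mol⁻¹ K⁻¹)(600 K) × ln(18600/65000)
   = (4.988 kJ/mol)(-1.251) = -6.24 kJ/mol
ΔG < 0, so the forward reaction is spontaneous (proceeds forward).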